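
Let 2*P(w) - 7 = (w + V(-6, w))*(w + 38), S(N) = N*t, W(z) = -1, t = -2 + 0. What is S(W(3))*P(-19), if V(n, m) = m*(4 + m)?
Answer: 5061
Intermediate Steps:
t = -2
S(N) = -2*N (S(N) = N*(-2) = -2*N)
P(w) = 7/2 + (38 + w)*(w + w*(4 + w))/2 (P(w) = 7/2 + ((w + w*(4 + w))*(w + 38))/2 = 7/2 + ((w + w*(4 + w))*(38 + w))/2 = 7/2 + ((38 + w)*(w + w*(4 + w)))/2 = 7/2 + (38 + w)*(w + w*(4 + w))/2)
S(W(3))*P(-19) = (-2*(-1))*(7/2 + (½)*(-19)³ + 95*(-19) + (43/2)*(-19)²) = 2*(7/2 + (½)*(-6859) - 1805 + (43/2)*361) = 2*(7/2 - 6859/2 - 1805 + 15523/2) = 2*(5061/2) = 5061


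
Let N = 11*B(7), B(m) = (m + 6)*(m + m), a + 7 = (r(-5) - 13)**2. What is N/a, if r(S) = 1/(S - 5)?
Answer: 200200/16461 ≈ 12.162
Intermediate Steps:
r(S) = 1/(-5 + S)
a = 16461/100 (a = -7 + (1/(-5 - 5) - 13)**2 = -7 + (1/(-10) - 13)**2 = -7 + (-1/10 - 13)**2 = -7 + (-131/10)**2 = -7 + 17161/100 = 16461/100 ≈ 164.61)
B(m) = 2*m*(6 + m) (B(m) = (6 + m)*(2*m) = 2*m*(6 + m))
N = 2002 (N = 11*(2*7*(6 + 7)) = 11*(2*7*13) = 11*182 = 2002)
N/a = 2002/(16461/100) = 2002*(100/16461) = 200200/16461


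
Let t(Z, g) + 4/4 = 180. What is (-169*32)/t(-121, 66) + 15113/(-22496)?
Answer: -124363595/4026784 ≈ -30.884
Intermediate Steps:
t(Z, g) = 179 (t(Z, g) = -1 + 180 = 179)
(-169*32)/t(-121, 66) + 15113/(-22496) = -169*32/179 + 15113/(-22496) = -5408*1/179 + 15113*(-1/22496) = -5408/179 - 15113/22496 = -124363595/4026784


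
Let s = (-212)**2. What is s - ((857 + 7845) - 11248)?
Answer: 47490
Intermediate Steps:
s = 44944
s - ((857 + 7845) - 11248) = 44944 - ((857 + 7845) - 11248) = 44944 - (8702 - 11248) = 44944 - 1*(-2546) = 44944 + 2546 = 47490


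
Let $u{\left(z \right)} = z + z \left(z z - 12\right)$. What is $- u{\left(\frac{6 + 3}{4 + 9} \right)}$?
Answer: $\frac{16002}{2197} \approx 7.2836$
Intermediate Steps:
$u{\left(z \right)} = z + z \left(-12 + z^{2}\right)$ ($u{\left(z \right)} = z + z \left(z^{2} - 12\right) = z + z \left(-12 + z^{2}\right)$)
$- u{\left(\frac{6 + 3}{4 + 9} \right)} = - \frac{6 + 3}{4 + 9} \left(-11 + \left(\frac{6 + 3}{4 + 9}\right)^{2}\right) = - \frac{1}{13} \cdot 9 \left(-11 + \left(\frac{1}{13} \cdot 9\right)^{2}\right) = - \frac{9 \left(-11 + \left(\frac{9}{13}\right)^{2}\right)}{13} = - \frac{9 \left(-11 + \frac{81}{169}\right)}{13} = - \frac{9 \left(-1778\right)}{13 \cdot 169} = \left(-1\right) \left(- \frac{16002}{2197}\right) = \frac{16002}{2197}$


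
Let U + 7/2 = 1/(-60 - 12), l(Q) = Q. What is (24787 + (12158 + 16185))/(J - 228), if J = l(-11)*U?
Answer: -3825360/13633 ≈ -280.60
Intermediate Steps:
U = -253/72 (U = -7/2 + 1/(-60 - 12) = -7/2 + 1/(-72) = -7/2 - 1/72 = -253/72 ≈ -3.5139)
J = 2783/72 (J = -11*(-253/72) = 2783/72 ≈ 38.653)
(24787 + (12158 + 16185))/(J - 228) = (24787 + (12158 + 16185))/(2783/72 - 228) = (24787 + 28343)/(-13633/72) = 53130*(-72/13633) = -3825360/13633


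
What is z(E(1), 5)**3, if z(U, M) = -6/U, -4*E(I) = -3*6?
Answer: -64/27 ≈ -2.3704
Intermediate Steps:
E(I) = 9/2 (E(I) = -(-3)*6/4 = -1/4*(-18) = 9/2)
z(U, M) = -6/U
z(E(1), 5)**3 = (-6/9/2)**3 = (-6*2/9)**3 = (-4/3)**3 = -64/27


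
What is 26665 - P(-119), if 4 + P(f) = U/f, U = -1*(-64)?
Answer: 3173675/119 ≈ 26670.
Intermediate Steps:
U = 64
P(f) = -4 + 64/f
26665 - P(-119) = 26665 - (-4 + 64/(-119)) = 26665 - (-4 + 64*(-1/119)) = 26665 - (-4 - 64/119) = 26665 - 1*(-540/119) = 26665 + 540/119 = 3173675/119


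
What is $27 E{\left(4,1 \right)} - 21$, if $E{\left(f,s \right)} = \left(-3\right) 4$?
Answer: $-345$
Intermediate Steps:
$E{\left(f,s \right)} = -12$
$27 E{\left(4,1 \right)} - 21 = 27 \left(-12\right) - 21 = -324 - 21 = -345$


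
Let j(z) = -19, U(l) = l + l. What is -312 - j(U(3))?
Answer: -293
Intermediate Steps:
U(l) = 2*l
-312 - j(U(3)) = -312 - 1*(-19) = -312 + 19 = -293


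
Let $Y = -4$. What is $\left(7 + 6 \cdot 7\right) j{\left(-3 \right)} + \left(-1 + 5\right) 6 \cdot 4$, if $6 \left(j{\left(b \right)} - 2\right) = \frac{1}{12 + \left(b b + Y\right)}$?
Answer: $\frac{19837}{102} \approx 194.48$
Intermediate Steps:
$j{\left(b \right)} = 2 + \frac{1}{6 \left(8 + b^{2}\right)}$ ($j{\left(b \right)} = 2 + \frac{1}{6 \left(12 + \left(b b - 4\right)\right)} = 2 + \frac{1}{6 \left(12 + \left(b^{2} - 4\right)\right)} = 2 + \frac{1}{6 \left(12 + \left(-4 + b^{2}\right)\right)} = 2 + \frac{1}{6 \left(8 + b^{2}\right)}$)
$\left(7 + 6 \cdot 7\right) j{\left(-3 \right)} + \left(-1 + 5\right) 6 \cdot 4 = \left(7 + 6 \cdot 7\right) \frac{97 + 12 \left(-3\right)^{2}}{6 \left(8 + \left(-3\right)^{2}\right)} + \left(-1 + 5\right) 6 \cdot 4 = \left(7 + 42\right) \frac{97 + 12 \cdot 9}{6 \left(8 + 9\right)} + 4 \cdot 24 = 49 \frac{97 + 108}{6 \cdot 17} + 96 = 49 \cdot \frac{1}{6} \cdot \frac{1}{17} \cdot 205 + 96 = 49 \cdot \frac{205}{102} + 96 = \frac{10045}{102} + 96 = \frac{19837}{102}$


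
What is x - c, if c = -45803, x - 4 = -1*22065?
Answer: 23742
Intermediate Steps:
x = -22061 (x = 4 - 1*22065 = 4 - 22065 = -22061)
x - c = -22061 - 1*(-45803) = -22061 + 45803 = 23742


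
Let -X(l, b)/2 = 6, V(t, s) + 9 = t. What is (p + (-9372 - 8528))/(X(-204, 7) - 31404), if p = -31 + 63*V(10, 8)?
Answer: 1489/2618 ≈ 0.56876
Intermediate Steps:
V(t, s) = -9 + t
X(l, b) = -12 (X(l, b) = -2*6 = -12)
p = 32 (p = -31 + 63*(-9 + 10) = -31 + 63*1 = -31 + 63 = 32)
(p + (-9372 - 8528))/(X(-204, 7) - 31404) = (32 + (-9372 - 8528))/(-12 - 31404) = (32 - 17900)/(-31416) = -17868*(-1/31416) = 1489/2618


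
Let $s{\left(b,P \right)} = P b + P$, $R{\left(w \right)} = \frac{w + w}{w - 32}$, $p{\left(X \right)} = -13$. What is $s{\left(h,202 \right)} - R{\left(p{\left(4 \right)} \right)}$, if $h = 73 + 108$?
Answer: $\frac{1654354}{45} \approx 36763.0$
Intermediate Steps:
$h = 181$
$R{\left(w \right)} = \frac{2 w}{-32 + w}$
$s{\left(b,P \right)} = P + P b$
$s{\left(h,202 \right)} - R{\left(p{\left(4 \right)} \right)} = 202 \left(1 + 181\right) - 2 \left(-13\right) \frac{1}{-32 - 13} = 202 \cdot 182 - 2 \left(-13\right) \frac{1}{-45} = 36764 - 2 \left(-13\right) \left(- \frac{1}{45}\right) = 36764 - \frac{26}{45} = \frac{1654354}{45}$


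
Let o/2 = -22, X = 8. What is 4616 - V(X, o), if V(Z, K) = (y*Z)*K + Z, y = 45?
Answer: 20448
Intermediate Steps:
o = -44 (o = 2*(-22) = -44)
V(Z, K) = Z + 45*K*Z (V(Z, K) = (45*Z)*K + Z = 45*K*Z + Z = Z + 45*K*Z)
4616 - V(X, o) = 4616 - 8*(1 + 45*(-44)) = 4616 - 8*(1 - 1980) = 4616 - 8*(-1979) = 4616 - 1*(-15832) = 4616 + 15832 = 20448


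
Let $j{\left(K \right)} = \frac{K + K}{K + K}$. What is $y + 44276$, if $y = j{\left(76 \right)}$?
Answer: $44277$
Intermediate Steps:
$j{\left(K \right)} = 1$ ($j{\left(K \right)} = \frac{2 K}{2 K} = 2 K \frac{1}{2 K} = 1$)
$y = 1$
$y + 44276 = 1 + 44276 = 44277$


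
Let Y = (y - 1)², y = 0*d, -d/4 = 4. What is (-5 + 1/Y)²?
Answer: 16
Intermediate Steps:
d = -16 (d = -4*4 = -16)
y = 0 (y = 0*(-16) = 0)
Y = 1 (Y = (0 - 1)² = (-1)² = 1)
(-5 + 1/Y)² = (-5 + 1/1)² = (-5 + 1)² = (-4)² = 16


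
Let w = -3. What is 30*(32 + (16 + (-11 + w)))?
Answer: 1020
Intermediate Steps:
30*(32 + (16 + (-11 + w))) = 30*(32 + (16 + (-11 - 3))) = 30*(32 + (16 - 14)) = 30*(32 + 2) = 30*34 = 1020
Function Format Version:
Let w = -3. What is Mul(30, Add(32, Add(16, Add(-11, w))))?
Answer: 1020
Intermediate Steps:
Mul(30, Add(32, Add(16, Add(-11, w)))) = Mul(30, Add(32, Add(16, Add(-11, -3)))) = Mul(30, Add(32, Add(16, -14))) = Mul(30, Add(32, 2)) = Mul(30, 34) = 1020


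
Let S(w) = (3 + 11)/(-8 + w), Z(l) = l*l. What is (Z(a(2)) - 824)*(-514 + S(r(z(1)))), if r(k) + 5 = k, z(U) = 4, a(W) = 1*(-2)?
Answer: 3804800/9 ≈ 4.2276e+5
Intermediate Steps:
a(W) = -2
Z(l) = l²
r(k) = -5 + k
S(w) = 14/(-8 + w)
(Z(a(2)) - 824)*(-514 + S(r(z(1)))) = ((-2)² - 824)*(-514 + 14/(-8 + (-5 + 4))) = (4 - 824)*(-514 + 14/(-8 - 1)) = -820*(-514 + 14/(-9)) = -820*(-514 + 14*(-⅑)) = -820*(-514 - 14/9) = -820*(-4640/9) = 3804800/9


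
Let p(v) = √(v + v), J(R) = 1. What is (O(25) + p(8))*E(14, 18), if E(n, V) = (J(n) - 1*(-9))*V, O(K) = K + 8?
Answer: 6660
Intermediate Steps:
O(K) = 8 + K
E(n, V) = 10*V (E(n, V) = (1 - 1*(-9))*V = (1 + 9)*V = 10*V)
p(v) = √2*√v (p(v) = √(2*v) = √2*√v)
(O(25) + p(8))*E(14, 18) = ((8 + 25) + √2*√8)*(10*18) = (33 + √2*(2*√2))*180 = (33 + 4)*180 = 37*180 = 6660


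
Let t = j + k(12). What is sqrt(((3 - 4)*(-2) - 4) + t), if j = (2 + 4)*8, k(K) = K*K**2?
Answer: sqrt(1774) ≈ 42.119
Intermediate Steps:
k(K) = K**3
j = 48 (j = 6*8 = 48)
t = 1776 (t = 48 + 12**3 = 48 + 1728 = 1776)
sqrt(((3 - 4)*(-2) - 4) + t) = sqrt(((3 - 4)*(-2) - 4) + 1776) = sqrt((-1*(-2) - 4) + 1776) = sqrt((2 - 4) + 1776) = sqrt(-2 + 1776) = sqrt(1774)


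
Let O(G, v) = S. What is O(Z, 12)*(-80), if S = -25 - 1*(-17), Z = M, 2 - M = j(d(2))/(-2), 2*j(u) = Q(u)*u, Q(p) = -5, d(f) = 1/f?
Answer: 640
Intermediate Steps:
d(f) = 1/f
j(u) = -5*u/2 (j(u) = (-5*u)/2 = -5*u/2)
M = 11/8 (M = 2 - (-5/2/2)/(-2) = 2 - (-5/2*1/2)*(-1)/2 = 2 - (-5)*(-1)/(4*2) = 2 - 1*5/8 = 2 - 5/8 = 11/8 ≈ 1.3750)
Z = 11/8 ≈ 1.3750
S = -8 (S = -25 + 17 = -8)
O(G, v) = -8
O(Z, 12)*(-80) = -8*(-80) = 640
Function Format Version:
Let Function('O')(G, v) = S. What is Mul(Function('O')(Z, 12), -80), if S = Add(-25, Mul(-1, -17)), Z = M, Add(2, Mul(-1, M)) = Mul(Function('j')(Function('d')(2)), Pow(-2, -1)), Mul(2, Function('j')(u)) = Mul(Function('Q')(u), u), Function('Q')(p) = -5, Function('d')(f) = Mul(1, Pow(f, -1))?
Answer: 640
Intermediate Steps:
Function('d')(f) = Pow(f, -1)
Function('j')(u) = Mul(Rational(-5, 2), u) (Function('j')(u) = Mul(Rational(1, 2), Mul(-5, u)) = Mul(Rational(-5, 2), u))
M = Rational(11, 8) (M = Add(2, Mul(-1, Mul(Mul(Rational(-5, 2), Pow(2, -1)), Pow(-2, -1)))) = Add(2, Mul(-1, Mul(Mul(Rational(-5, 2), Rational(1, 2)), Rational(-1, 2)))) = Add(2, Mul(-1, Mul(Rational(-5, 4), Rational(-1, 2)))) = Add(2, Mul(-1, Rational(5, 8))) = Add(2, Rational(-5, 8)) = Rational(11, 8) ≈ 1.3750)
Z = Rational(11, 8) ≈ 1.3750
S = -8 (S = Add(-25, 17) = -8)
Function('O')(G, v) = -8
Mul(Function('O')(Z, 12), -80) = Mul(-8, -80) = 640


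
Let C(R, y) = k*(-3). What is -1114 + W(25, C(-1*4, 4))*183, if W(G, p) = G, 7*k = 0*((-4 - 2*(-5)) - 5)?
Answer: 3461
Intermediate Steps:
k = 0 (k = (0*((-4 - 2*(-5)) - 5))/7 = (0*((-4 + 10) - 5))/7 = (0*(6 - 5))/7 = (0*1)/7 = (⅐)*0 = 0)
C(R, y) = 0 (C(R, y) = 0*(-3) = 0)
-1114 + W(25, C(-1*4, 4))*183 = -1114 + 25*183 = -1114 + 4575 = 3461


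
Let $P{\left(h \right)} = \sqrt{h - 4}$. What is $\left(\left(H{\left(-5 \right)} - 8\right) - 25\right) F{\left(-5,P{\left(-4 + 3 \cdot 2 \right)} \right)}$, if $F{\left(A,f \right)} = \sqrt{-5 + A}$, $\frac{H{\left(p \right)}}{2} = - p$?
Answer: $- 23 i \sqrt{10} \approx - 72.732 i$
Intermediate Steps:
$H{\left(p \right)} = - 2 p$ ($H{\left(p \right)} = 2 \left(- p\right) = - 2 p$)
$P{\left(h \right)} = \sqrt{-4 + h}$
$\left(\left(H{\left(-5 \right)} - 8\right) - 25\right) F{\left(-5,P{\left(-4 + 3 \cdot 2 \right)} \right)} = \left(\left(\left(-2\right) \left(-5\right) - 8\right) - 25\right) \sqrt{-5 - 5} = \left(\left(10 - 8\right) - 25\right) \sqrt{-10} = \left(2 - 25\right) i \sqrt{10} = - 23 i \sqrt{10}$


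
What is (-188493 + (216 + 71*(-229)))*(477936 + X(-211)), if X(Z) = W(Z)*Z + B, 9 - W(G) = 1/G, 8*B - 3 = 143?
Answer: -97370232078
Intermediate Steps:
B = 73/4 (B = 3/8 + (⅛)*143 = 3/8 + 143/8 = 73/4 ≈ 18.250)
W(G) = 9 - 1/G
X(Z) = 73/4 + Z*(9 - 1/Z) (X(Z) = (9 - 1/Z)*Z + 73/4 = Z*(9 - 1/Z) + 73/4 = 73/4 + Z*(9 - 1/Z))
(-188493 + (216 + 71*(-229)))*(477936 + X(-211)) = (-188493 + (216 + 71*(-229)))*(477936 + (69/4 + 9*(-211))) = (-188493 + (216 - 16259))*(477936 + (69/4 - 1899)) = (-188493 - 16043)*(477936 - 7527/4) = -204536*1904217/4 = -97370232078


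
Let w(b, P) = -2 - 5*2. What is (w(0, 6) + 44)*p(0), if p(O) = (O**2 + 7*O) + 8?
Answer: 256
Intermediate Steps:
p(O) = 8 + O**2 + 7*O
w(b, P) = -12 (w(b, P) = -2 - 10 = -12)
(w(0, 6) + 44)*p(0) = (-12 + 44)*(8 + 0**2 + 7*0) = 32*(8 + 0 + 0) = 32*8 = 256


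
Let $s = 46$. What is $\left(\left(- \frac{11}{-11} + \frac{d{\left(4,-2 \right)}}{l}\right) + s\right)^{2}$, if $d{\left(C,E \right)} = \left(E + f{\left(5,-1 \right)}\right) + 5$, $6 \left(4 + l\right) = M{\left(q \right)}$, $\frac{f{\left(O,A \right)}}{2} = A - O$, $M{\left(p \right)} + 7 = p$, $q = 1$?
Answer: $\frac{59536}{25} \approx 2381.4$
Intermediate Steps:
$M{\left(p \right)} = -7 + p$
$f{\left(O,A \right)} = - 2 O + 2 A$ ($f{\left(O,A \right)} = 2 \left(A - O\right) = - 2 O + 2 A$)
$l = -5$ ($l = -4 + \frac{-7 + 1}{6} = -4 + \frac{1}{6} \left(-6\right) = -4 - 1 = -5$)
$d{\left(C,E \right)} = -7 + E$ ($d{\left(C,E \right)} = \left(E + \left(\left(-2\right) 5 + 2 \left(-1\right)\right)\right) + 5 = \left(E - 12\right) + 5 = \left(-12 + E\right) + 5 = -7 + E$)
$\left(\left(- \frac{11}{-11} + \frac{d{\left(4,-2 \right)}}{l}\right) + s\right)^{2} = \left(\left(- \frac{11}{-11} + \frac{-7 - 2}{-5}\right) + 46\right)^{2} = \left(\left(\left(-11\right) \left(- \frac{1}{11}\right) - - \frac{9}{5}\right) + 46\right)^{2} = \left(\left(1 + \frac{9}{5}\right) + 46\right)^{2} = \left(\frac{14}{5} + 46\right)^{2} = \left(\frac{244}{5}\right)^{2} = \frac{59536}{25}$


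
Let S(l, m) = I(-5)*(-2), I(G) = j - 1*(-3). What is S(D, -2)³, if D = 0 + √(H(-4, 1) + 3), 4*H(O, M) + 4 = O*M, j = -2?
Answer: -8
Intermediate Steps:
H(O, M) = -1 + M*O/4 (H(O, M) = -1 + (O*M)/4 = -1 + (M*O)/4 = -1 + M*O/4)
I(G) = 1 (I(G) = -2 - 1*(-3) = -2 + 3 = 1)
D = 1 (D = 0 + √((-1 + (¼)*1*(-4)) + 3) = 0 + √((-1 - 1) + 3) = 0 + √(-2 + 3) = 0 + √1 = 0 + 1 = 1)
S(l, m) = -2 (S(l, m) = 1*(-2) = -2)
S(D, -2)³ = (-2)³ = -8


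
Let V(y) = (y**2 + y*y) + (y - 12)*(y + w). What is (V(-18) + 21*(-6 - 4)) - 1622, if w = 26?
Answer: -1424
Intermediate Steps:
V(y) = 2*y**2 + (-12 + y)*(26 + y) (V(y) = (y**2 + y*y) + (y - 12)*(y + 26) = (y**2 + y**2) + (-12 + y)*(26 + y) = 2*y**2 + (-12 + y)*(26 + y))
(V(-18) + 21*(-6 - 4)) - 1622 = ((-312 + 3*(-18)**2 + 14*(-18)) + 21*(-6 - 4)) - 1622 = ((-312 + 3*324 - 252) + 21*(-10)) - 1622 = ((-312 + 972 - 252) - 210) - 1622 = (408 - 210) - 1622 = 198 - 1622 = -1424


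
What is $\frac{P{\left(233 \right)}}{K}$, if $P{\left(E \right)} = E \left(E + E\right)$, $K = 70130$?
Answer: $\frac{54289}{35065} \approx 1.5482$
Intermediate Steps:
$P{\left(E \right)} = 2 E^{2}$ ($P{\left(E \right)} = E 2 E = 2 E^{2}$)
$\frac{P{\left(233 \right)}}{K} = \frac{2 \cdot 233^{2}}{70130} = 2 \cdot 54289 \cdot \frac{1}{70130} = 108578 \cdot \frac{1}{70130} = \frac{54289}{35065}$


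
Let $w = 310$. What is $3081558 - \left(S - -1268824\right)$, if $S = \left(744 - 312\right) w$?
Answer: $1678814$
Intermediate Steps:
$S = 133920$ ($S = \left(744 - 312\right) 310 = 432 \cdot 310 = 133920$)
$3081558 - \left(S - -1268824\right) = 3081558 - \left(133920 - -1268824\right) = 3081558 - \left(133920 + 1268824\right) = 3081558 - 1402744 = 1678814$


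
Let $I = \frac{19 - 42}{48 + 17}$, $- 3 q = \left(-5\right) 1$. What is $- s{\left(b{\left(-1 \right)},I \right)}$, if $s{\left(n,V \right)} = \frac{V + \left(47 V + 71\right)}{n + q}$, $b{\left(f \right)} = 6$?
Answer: $- \frac{10533}{1495} \approx -7.0455$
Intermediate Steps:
$q = \frac{5}{3}$ ($q = - \frac{\left(-5\right) 1}{3} = \left(- \frac{1}{3}\right) \left(-5\right) = \frac{5}{3} \approx 1.6667$)
$I = - \frac{23}{65} \approx -0.35385$
$s{\left(n,V \right)} = \frac{71 + 48 V}{\frac{5}{3} + n}$ ($s{\left(n,V \right)} = \frac{V + \left(47 V + 71\right)}{n + \frac{5}{3}} = \frac{V + \left(71 + 47 V\right)}{\frac{5}{3} + n} = \frac{71 + 48 V}{\frac{5}{3} + n}$)
$- s{\left(b{\left(-1 \right)},I \right)} = - \frac{3 \left(71 + 48 \left(- \frac{23}{65}\right)\right)}{5 + 3 \cdot 6} = - \frac{3 \left(71 - \frac{1104}{65}\right)}{5 + 18} = - \frac{3 \cdot 3511}{23 \cdot 65} = \left(-1\right) \frac{10533}{1495} = - \frac{10533}{1495}$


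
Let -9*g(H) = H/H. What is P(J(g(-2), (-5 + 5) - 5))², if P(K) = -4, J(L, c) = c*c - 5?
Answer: 16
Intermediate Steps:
g(H) = -⅑ (g(H) = -H/(9*H) = -⅑*1 = -⅑)
J(L, c) = -5 + c² (J(L, c) = c² - 5 = -5 + c²)
P(J(g(-2), (-5 + 5) - 5))² = (-4)² = 16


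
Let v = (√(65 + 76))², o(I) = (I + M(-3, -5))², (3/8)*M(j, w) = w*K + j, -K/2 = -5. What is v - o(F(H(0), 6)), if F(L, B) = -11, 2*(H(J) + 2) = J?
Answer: -207580/9 ≈ -23064.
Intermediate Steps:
K = 10 (K = -2*(-5) = 10)
H(J) = -2 + J/2
M(j, w) = 8*j/3 + 80*w/3 (M(j, w) = 8*(w*10 + j)/3 = 8*(10*w + j)/3 = 8*(j + 10*w)/3 = 8*j/3 + 80*w/3)
o(I) = (-424/3 + I)² (o(I) = (I + ((8/3)*(-3) + (80/3)*(-5)))² = (I + (-8 - 400/3))² = (I - 424/3)² = (-424/3 + I)²)
v = 141 (v = (√141)² = 141)
v - o(F(H(0), 6)) = 141 - (-424 + 3*(-11))²/9 = 141 - (-424 - 33)²/9 = 141 - (-457)²/9 = 141 - 208849/9 = -207580/9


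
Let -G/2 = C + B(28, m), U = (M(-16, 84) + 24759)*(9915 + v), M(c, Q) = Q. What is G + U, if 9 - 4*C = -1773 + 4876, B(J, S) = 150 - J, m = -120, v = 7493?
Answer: 432468247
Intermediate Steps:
U = 432466944 (U = (84 + 24759)*(9915 + 7493) = 24843*17408 = 432466944)
C = -1547/2 (C = 9/4 - (-1773 + 4876)/4 = 9/4 - ¼*3103 = 9/4 - 3103/4 = -1547/2 ≈ -773.50)
G = 1303 (G = -2*(-1547/2 + (150 - 1*28)) = -2*(-1547/2 + (150 - 28)) = -2*(-1547/2 + 122) = -2*(-1303/2) = 1303)
G + U = 1303 + 432466944 = 432468247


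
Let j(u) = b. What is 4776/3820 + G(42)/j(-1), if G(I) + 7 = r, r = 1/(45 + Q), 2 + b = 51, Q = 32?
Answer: 3991172/3603215 ≈ 1.1077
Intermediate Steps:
b = 49 (b = -2 + 51 = 49)
r = 1/77 (r = 1/(45 + 32) = 1/77 ≈ 0.012987)
j(u) = 49
G(I) = -538/77 (G(I) = -7 + 1/77 = -538/77)
4776/3820 + G(42)/j(-1) = 4776/3820 - 538/77/49 = 4776*(1/3820) - 538/77*1/49 = 1194/955 - 538/3773 = 3991172/3603215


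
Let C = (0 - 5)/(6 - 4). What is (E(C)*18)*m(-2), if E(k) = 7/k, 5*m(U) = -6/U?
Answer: -756/25 ≈ -30.240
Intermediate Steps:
m(U) = -6/(5*U) (m(U) = (-6/U)/5 = -6/(5*U))
C = -5/2 ≈ -2.5000
(E(C)*18)*m(-2) = ((7/(-5/2))*18)*(-6/5/(-2)) = ((7*(-⅖))*18)*(-6/5*(-½)) = -14/5*18*(⅗) = -252/5*⅗ = -756/25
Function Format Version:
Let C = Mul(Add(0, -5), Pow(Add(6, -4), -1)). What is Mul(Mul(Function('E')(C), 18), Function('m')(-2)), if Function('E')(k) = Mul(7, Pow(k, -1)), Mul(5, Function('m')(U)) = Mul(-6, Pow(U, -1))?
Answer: Rational(-756, 25) ≈ -30.240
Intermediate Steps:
Function('m')(U) = Mul(Rational(-6, 5), Pow(U, -1)) (Function('m')(U) = Mul(Rational(1, 5), Mul(-6, Pow(U, -1))) = Mul(Rational(-6, 5), Pow(U, -1)))
C = Rational(-5, 2) (C = Mul(-5, Pow(2, -1)) = Mul(-5, Rational(1, 2)) = Rational(-5, 2) ≈ -2.5000)
Mul(Mul(Function('E')(C), 18), Function('m')(-2)) = Mul(Mul(Mul(7, Pow(Rational(-5, 2), -1)), 18), Mul(Rational(-6, 5), Pow(-2, -1))) = Mul(Mul(Mul(7, Rational(-2, 5)), 18), Mul(Rational(-6, 5), Rational(-1, 2))) = Mul(Mul(Rational(-14, 5), 18), Rational(3, 5)) = Mul(Rational(-252, 5), Rational(3, 5)) = Rational(-756, 25)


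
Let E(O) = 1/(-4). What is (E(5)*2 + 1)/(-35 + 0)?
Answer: -1/70 ≈ -0.014286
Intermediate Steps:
E(O) = -¼
(E(5)*2 + 1)/(-35 + 0) = (-¼*2 + 1)/(-35 + 0) = (-½ + 1)/(-35) = -1/35*½ = -1/70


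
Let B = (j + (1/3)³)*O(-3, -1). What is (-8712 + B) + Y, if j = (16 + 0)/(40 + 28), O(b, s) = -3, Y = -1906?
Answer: -1624679/153 ≈ -10619.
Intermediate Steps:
j = 4/17 (j = 16/68 = 16*(1/68) = 4/17 ≈ 0.23529)
B = -125/153 (B = (4/17 + (1/3)³)*(-3) = (4/17 + (⅓)³)*(-3) = (4/17 + 1/27)*(-3) = (125/459)*(-3) = -125/153 ≈ -0.81699)
(-8712 + B) + Y = (-8712 - 125/153) - 1906 = -1333061/153 - 1906 = -1624679/153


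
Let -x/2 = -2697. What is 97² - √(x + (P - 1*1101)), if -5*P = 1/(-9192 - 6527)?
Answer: 9409 - 4*√1657413010495/78595 ≈ 9343.5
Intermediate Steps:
P = 1/78595 (P = -1/(5*(-9192 - 6527)) = -⅕/(-15719) = -⅕*(-1/15719) = 1/78595 ≈ 1.2723e-5)
x = 5394 (x = -2*(-2697) = 5394)
97² - √(x + (P - 1*1101)) = 97² - √(5394 + (1/78595 - 1*1101)) = 9409 - √(5394 + (1/78595 - 1101)) = 9409 - √(5394 - 86533094/78595) = 9409 - √(337408336/78595) = 9409 - 4*√1657413010495/78595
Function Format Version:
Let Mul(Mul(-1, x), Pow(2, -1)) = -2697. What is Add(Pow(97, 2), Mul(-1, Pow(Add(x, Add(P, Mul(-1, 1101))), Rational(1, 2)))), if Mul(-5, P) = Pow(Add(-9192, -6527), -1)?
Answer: Add(9409, Mul(Rational(-4, 78595), Pow(1657413010495, Rational(1, 2)))) ≈ 9343.5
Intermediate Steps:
P = Rational(1, 78595) (P = Mul(Rational(-1, 5), Pow(Add(-9192, -6527), -1)) = Mul(Rational(-1, 5), Pow(-15719, -1)) = Mul(Rational(-1, 5), Rational(-1, 15719)) = Rational(1, 78595) ≈ 1.2723e-5)
x = 5394 (x = Mul(-2, -2697) = 5394)
Add(Pow(97, 2), Mul(-1, Pow(Add(x, Add(P, Mul(-1, 1101))), Rational(1, 2)))) = Add(Pow(97, 2), Mul(-1, Pow(Add(5394, Add(Rational(1, 78595), Mul(-1, 1101))), Rational(1, 2)))) = Add(9409, Mul(-1, Pow(Add(5394, Add(Rational(1, 78595), -1101)), Rational(1, 2)))) = Add(9409, Mul(-1, Pow(Add(5394, Rational(-86533094, 78595)), Rational(1, 2)))) = Add(9409, Mul(-1, Pow(Rational(337408336, 78595), Rational(1, 2)))) = Add(9409, Mul(-1, Mul(Rational(4, 78595), Pow(1657413010495, Rational(1, 2))))) = Add(9409, Mul(Rational(-4, 78595), Pow(1657413010495, Rational(1, 2))))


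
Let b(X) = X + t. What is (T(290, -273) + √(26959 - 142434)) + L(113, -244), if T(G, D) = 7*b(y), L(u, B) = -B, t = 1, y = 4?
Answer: 279 + 5*I*√4619 ≈ 279.0 + 339.82*I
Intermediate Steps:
b(X) = 1 + X (b(X) = X + 1 = 1 + X)
T(G, D) = 35 (T(G, D) = 7*(1 + 4) = 7*5 = 35)
(T(290, -273) + √(26959 - 142434)) + L(113, -244) = (35 + √(26959 - 142434)) - 1*(-244) = (35 + √(-115475)) + 244 = (35 + 5*I*√4619) + 244 = 279 + 5*I*√4619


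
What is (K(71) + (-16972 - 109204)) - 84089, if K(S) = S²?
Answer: -205224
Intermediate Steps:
(K(71) + (-16972 - 109204)) - 84089 = (71² + (-16972 - 109204)) - 84089 = (5041 - 126176) - 84089 = -121135 - 84089 = -205224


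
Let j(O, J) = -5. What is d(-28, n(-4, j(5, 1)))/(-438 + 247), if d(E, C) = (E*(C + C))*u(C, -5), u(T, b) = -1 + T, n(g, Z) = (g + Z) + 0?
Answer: 5040/191 ≈ 26.387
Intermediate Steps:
n(g, Z) = Z + g (n(g, Z) = (Z + g) + 0 = Z + g)
d(E, C) = 2*C*E*(-1 + C) (d(E, C) = (E*(C + C))*(-1 + C) = (E*(2*C))*(-1 + C) = (2*C*E)*(-1 + C) = 2*C*E*(-1 + C))
d(-28, n(-4, j(5, 1)))/(-438 + 247) = (2*(-5 - 4)*(-28)*(-1 + (-5 - 4)))/(-438 + 247) = (2*(-9)*(-28)*(-1 - 9))/(-191) = (2*(-9)*(-28)*(-10))*(-1/191) = -5040*(-1/191) = 5040/191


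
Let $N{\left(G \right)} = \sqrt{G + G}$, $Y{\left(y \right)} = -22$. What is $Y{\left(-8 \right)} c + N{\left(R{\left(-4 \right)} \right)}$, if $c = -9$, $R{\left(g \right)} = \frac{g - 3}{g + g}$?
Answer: $198 + \frac{\sqrt{7}}{2} \approx 199.32$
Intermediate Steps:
$R{\left(g \right)} = \frac{-3 + g}{2 g}$
$N{\left(G \right)} = \sqrt{2} \sqrt{G}$ ($N{\left(G \right)} = \sqrt{2 G} = \sqrt{2} \sqrt{G}$)
$Y{\left(-8 \right)} c + N{\left(R{\left(-4 \right)} \right)} = \left(-22\right) \left(-9\right) + \sqrt{2} \sqrt{\frac{-3 - 4}{2 \left(-4\right)}} = 198 + \sqrt{2} \sqrt{\frac{1}{2} \left(- \frac{1}{4}\right) \left(-7\right)} = 198 + \sqrt{2} \sqrt{\frac{7}{8}} = 198 + \sqrt{2} \frac{\sqrt{14}}{4} = 198 + \frac{\sqrt{7}}{2}$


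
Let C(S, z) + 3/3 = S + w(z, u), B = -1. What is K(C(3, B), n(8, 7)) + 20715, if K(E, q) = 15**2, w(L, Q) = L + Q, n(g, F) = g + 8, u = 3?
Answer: 20940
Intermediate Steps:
n(g, F) = 8 + g
C(S, z) = 2 + S + z (C(S, z) = -1 + (S + (z + 3)) = -1 + (S + (3 + z)) = -1 + (3 + S + z) = 2 + S + z)
K(E, q) = 225
K(C(3, B), n(8, 7)) + 20715 = 225 + 20715 = 20940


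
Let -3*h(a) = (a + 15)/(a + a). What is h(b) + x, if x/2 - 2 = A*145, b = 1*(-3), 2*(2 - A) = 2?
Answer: 884/3 ≈ 294.67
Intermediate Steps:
A = 1 (A = 2 - ½*2 = 2 - 1 = 1)
b = -3
h(a) = -(15 + a)/(6*a) (h(a) = -(a + 15)/(3*(a + a)) = -(15 + a)/(3*(2*a)) = -(15 + a)*1/(2*a)/3 = -(15 + a)/(6*a))
x = 294 (x = 4 + 2*(1*145) = 4 + 2*145 = 4 + 290 = 294)
h(b) + x = (⅙)*(-15 - 1*(-3))/(-3) + 294 = (⅙)*(-⅓)*(-15 + 3) + 294 = (⅙)*(-⅓)*(-12) + 294 = ⅔ + 294 = 884/3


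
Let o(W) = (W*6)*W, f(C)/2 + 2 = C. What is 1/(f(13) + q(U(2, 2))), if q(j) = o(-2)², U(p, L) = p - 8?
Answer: 1/598 ≈ 0.0016722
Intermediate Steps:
f(C) = -4 + 2*C
U(p, L) = -8 + p
o(W) = 6*W² (o(W) = (6*W)*W = 6*W²)
q(j) = 576 (q(j) = (6*(-2)²)² = (6*4)² = 24² = 576)
1/(f(13) + q(U(2, 2))) = 1/((-4 + 2*13) + 576) = 1/((-4 + 26) + 576) = 1/(22 + 576) = 1/598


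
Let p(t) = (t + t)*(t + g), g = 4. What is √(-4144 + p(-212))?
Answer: 4*√5253 ≈ 289.91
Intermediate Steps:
p(t) = 2*t*(4 + t) (p(t) = (t + t)*(t + 4) = (2*t)*(4 + t) = 2*t*(4 + t))
√(-4144 + p(-212)) = √(-4144 + 2*(-212)*(4 - 212)) = √(-4144 + 2*(-212)*(-208)) = √(-4144 + 88192) = √84048 = 4*√5253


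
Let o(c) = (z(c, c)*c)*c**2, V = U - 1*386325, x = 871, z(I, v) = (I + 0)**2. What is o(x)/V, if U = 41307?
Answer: -501292001353351/345018 ≈ -1.4529e+9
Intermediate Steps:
z(I, v) = I**2
V = -345018 (V = 41307 - 1*386325 = 41307 - 386325 = -345018)
o(c) = c**5 (o(c) = (c**2*c)*c**2 = c**3*c**2 = c**5)
o(x)/V = 871**5/(-345018) = 501292001353351*(-1/345018) = -501292001353351/345018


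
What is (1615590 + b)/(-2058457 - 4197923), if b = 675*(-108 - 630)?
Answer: -18624/104273 ≈ -0.17861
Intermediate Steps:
b = -498150 (b = 675*(-738) = -498150)
(1615590 + b)/(-2058457 - 4197923) = (1615590 - 498150)/(-2058457 - 4197923) = 1117440/(-6256380) = 1117440*(-1/6256380) = -18624/104273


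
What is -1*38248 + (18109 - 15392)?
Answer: -35531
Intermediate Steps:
-1*38248 + (18109 - 15392) = -38248 + 2717 = -35531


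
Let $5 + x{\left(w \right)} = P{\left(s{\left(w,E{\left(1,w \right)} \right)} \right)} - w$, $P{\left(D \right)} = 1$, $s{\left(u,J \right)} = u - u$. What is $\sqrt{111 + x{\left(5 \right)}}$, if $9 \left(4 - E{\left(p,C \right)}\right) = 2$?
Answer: $\sqrt{102} \approx 10.1$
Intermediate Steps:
$E{\left(p,C \right)} = \frac{34}{9}$ ($E{\left(p,C \right)} = 4 - \frac{2}{9} = \frac{34}{9}$)
$s{\left(u,J \right)} = 0$
$x{\left(w \right)} = -4 - w$ ($x{\left(w \right)} = -5 - \left(-1 + w\right) = -4 - w$)
$\sqrt{111 + x{\left(5 \right)}} = \sqrt{111 - 9} = \sqrt{102}$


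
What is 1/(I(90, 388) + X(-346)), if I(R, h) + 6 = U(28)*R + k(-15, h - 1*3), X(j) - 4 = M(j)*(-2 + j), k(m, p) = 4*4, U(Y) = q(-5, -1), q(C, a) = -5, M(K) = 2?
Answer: -1/1132 ≈ -0.00088339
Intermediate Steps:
U(Y) = -5
k(m, p) = 16
X(j) = 2*j (X(j) = 4 + 2*(-2 + j) = 4 + (-4 + 2*j) = 2*j)
I(R, h) = 10 - 5*R (I(R, h) = -6 + (-5*R + 16) = -6 + (16 - 5*R) = 10 - 5*R)
1/(I(90, 388) + X(-346)) = 1/((10 - 5*90) + 2*(-346)) = 1/((10 - 450) - 692) = 1/(-440 - 692) = 1/(-1132) = -1/1132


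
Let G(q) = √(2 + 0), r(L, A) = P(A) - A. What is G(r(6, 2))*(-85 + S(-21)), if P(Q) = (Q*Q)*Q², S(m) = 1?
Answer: -84*√2 ≈ -118.79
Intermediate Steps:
P(Q) = Q⁴ (P(Q) = Q²*Q² = Q⁴)
r(L, A) = A⁴ - A
G(q) = √2
G(r(6, 2))*(-85 + S(-21)) = √2*(-85 + 1) = √2*(-84) = -84*√2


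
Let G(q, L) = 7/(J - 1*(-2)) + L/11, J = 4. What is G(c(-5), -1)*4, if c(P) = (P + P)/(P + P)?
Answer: 142/33 ≈ 4.3030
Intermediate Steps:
c(P) = 1 (c(P) = (2*P)/((2*P)) = (2*P)*(1/(2*P)) = 1)
G(q, L) = 7/6 + L/11 (G(q, L) = 7/(4 - 1*(-2)) + L/11 = 7/(4 + 2) + L*(1/11) = 7/6 + L/11)
G(c(-5), -1)*4 = (7/6 + (1/11)*(-1))*4 = (7/6 - 1/11)*4 = (71/66)*4 = 142/33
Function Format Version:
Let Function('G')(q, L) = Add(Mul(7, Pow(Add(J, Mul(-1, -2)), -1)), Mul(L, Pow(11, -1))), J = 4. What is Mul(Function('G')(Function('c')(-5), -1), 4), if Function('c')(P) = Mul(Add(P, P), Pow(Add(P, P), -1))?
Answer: Rational(142, 33) ≈ 4.3030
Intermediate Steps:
Function('c')(P) = 1 (Function('c')(P) = Mul(Mul(2, P), Pow(Mul(2, P), -1)) = Mul(Mul(2, P), Mul(Rational(1, 2), Pow(P, -1))) = 1)
Function('G')(q, L) = Add(Rational(7, 6), Mul(Rational(1, 11), L)) (Function('G')(q, L) = Add(Mul(7, Pow(Add(4, Mul(-1, -2)), -1)), Mul(L, Pow(11, -1))) = Add(Mul(7, Pow(Add(4, 2), -1)), Mul(L, Rational(1, 11))) = Add(Mul(7, Pow(6, -1)), Mul(Rational(1, 11), L)) = Add(Mul(7, Rational(1, 6)), Mul(Rational(1, 11), L)) = Add(Rational(7, 6), Mul(Rational(1, 11), L)))
Mul(Function('G')(Function('c')(-5), -1), 4) = Mul(Add(Rational(7, 6), Mul(Rational(1, 11), -1)), 4) = Mul(Add(Rational(7, 6), Rational(-1, 11)), 4) = Mul(Rational(71, 66), 4) = Rational(142, 33)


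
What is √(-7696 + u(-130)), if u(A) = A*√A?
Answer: √(-7696 - 130*I*√130) ≈ 8.4094 - 88.129*I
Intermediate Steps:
u(A) = A^(3/2)
√(-7696 + u(-130)) = √(-7696 + (-130)^(3/2)) = √(-7696 - 130*I*√130)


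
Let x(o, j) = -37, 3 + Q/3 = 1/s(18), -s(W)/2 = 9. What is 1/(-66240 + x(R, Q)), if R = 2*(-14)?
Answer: -1/66277 ≈ -1.5088e-5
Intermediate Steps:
s(W) = -18 (s(W) = -2*9 = -18)
R = -28
Q = -55/6 (Q = -9 + 3/(-18) = -9 + 3*(-1/18) = -9 - ⅙ = -55/6 ≈ -9.1667)
1/(-66240 + x(R, Q)) = 1/(-66240 - 37) = 1/(-66277) = -1/66277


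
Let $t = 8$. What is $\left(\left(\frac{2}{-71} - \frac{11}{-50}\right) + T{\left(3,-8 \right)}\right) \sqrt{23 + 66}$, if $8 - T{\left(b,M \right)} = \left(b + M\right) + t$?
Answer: $\frac{18431 \sqrt{89}}{3550} \approx 48.98$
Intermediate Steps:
$T{\left(b,M \right)} = - M - b$ ($T{\left(b,M \right)} = 8 - \left(\left(b + M\right) + 8\right) = 8 - \left(\left(M + b\right) + 8\right) = 8 - \left(8 + M + b\right) = - M - b$)
$\left(\left(\frac{2}{-71} - \frac{11}{-50}\right) + T{\left(3,-8 \right)}\right) \sqrt{23 + 66} = \left(\left(\frac{2}{-71} - \frac{11}{-50}\right) - -5\right) \sqrt{23 + 66} = \left(\left(2 \left(- \frac{1}{71}\right) - - \frac{11}{50}\right) + \left(8 - 3\right)\right) \sqrt{89} = \left(\left(- \frac{2}{71} + \frac{11}{50}\right) + 5\right) \sqrt{89} = \left(\frac{681}{3550} + 5\right) \sqrt{89} = \frac{18431 \sqrt{89}}{3550}$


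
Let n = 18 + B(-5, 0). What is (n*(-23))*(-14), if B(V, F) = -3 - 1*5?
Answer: 3220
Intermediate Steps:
B(V, F) = -8 (B(V, F) = -3 - 5 = -8)
n = 10 (n = 18 - 8 = 10)
(n*(-23))*(-14) = (10*(-23))*(-14) = -230*(-14) = 3220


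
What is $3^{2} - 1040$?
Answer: $-1031$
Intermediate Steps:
$3^{2} - 1040 = 9 - 1040 = -1031$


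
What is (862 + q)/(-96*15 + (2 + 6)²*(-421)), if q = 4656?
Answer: -2759/14192 ≈ -0.19441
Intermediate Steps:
(862 + q)/(-96*15 + (2 + 6)²*(-421)) = (862 + 4656)/(-96*15 + (2 + 6)²*(-421)) = 5518/(-1440 + 8²*(-421)) = 5518/(-1440 + 64*(-421)) = 5518/(-1440 - 26944) = 5518/(-28384) = 5518*(-1/28384) = -2759/14192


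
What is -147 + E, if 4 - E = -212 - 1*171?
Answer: 240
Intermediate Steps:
E = 387 (E = 4 - (-212 - 1*171) = 4 - (-212 - 171) = 4 - 1*(-383) = 4 + 383 = 387)
-147 + E = -147 + 387 = 240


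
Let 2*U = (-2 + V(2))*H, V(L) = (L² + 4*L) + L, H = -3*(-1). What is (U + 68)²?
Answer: 7396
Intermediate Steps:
H = 3
V(L) = L² + 5*L
U = 18 (U = ((-2 + 2*(5 + 2))*3)/2 = ((-2 + 2*7)*3)/2 = ((-2 + 14)*3)/2 = (12*3)/2 = (½)*36 = 18)
(U + 68)² = (18 + 68)² = 86² = 7396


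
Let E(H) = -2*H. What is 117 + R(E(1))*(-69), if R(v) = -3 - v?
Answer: 186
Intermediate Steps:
117 + R(E(1))*(-69) = 117 + (-3 - (-2))*(-69) = 117 + (-3 - 1*(-2))*(-69) = 117 + (-3 + 2)*(-69) = 117 - 1*(-69) = 117 + 69 = 186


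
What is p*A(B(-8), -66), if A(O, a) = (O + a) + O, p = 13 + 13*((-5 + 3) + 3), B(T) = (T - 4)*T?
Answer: 3276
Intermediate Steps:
B(T) = T*(-4 + T) (B(T) = (-4 + T)*T = T*(-4 + T))
p = 26 (p = 13 + 13*(-2 + 3) = 13 + 13*1 = 13 + 13 = 26)
A(O, a) = a + 2*O
p*A(B(-8), -66) = 26*(-66 + 2*(-8*(-4 - 8))) = 26*(-66 + 2*(-8*(-12))) = 26*(-66 + 2*96) = 26*(-66 + 192) = 26*126 = 3276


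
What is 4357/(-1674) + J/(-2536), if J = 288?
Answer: -1441433/530658 ≈ -2.7163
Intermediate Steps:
4357/(-1674) + J/(-2536) = 4357/(-1674) + 288/(-2536) = 4357*(-1/1674) + 288*(-1/2536) = -4357/1674 - 36/317 = -1441433/530658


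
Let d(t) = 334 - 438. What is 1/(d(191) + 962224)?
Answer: 1/962120 ≈ 1.0394e-6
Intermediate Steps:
d(t) = -104
1/(d(191) + 962224) = 1/(-104 + 962224) = 1/962120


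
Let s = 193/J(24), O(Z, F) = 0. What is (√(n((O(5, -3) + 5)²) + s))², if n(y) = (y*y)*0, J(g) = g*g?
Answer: 193/576 ≈ 0.33507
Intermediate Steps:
J(g) = g²
n(y) = 0 (n(y) = y²*0 = 0)
s = 193/576 (s = 193/(24²) = 193/576 ≈ 0.33507)
(√(n((O(5, -3) + 5)²) + s))² = (√(0 + 193/576))² = (√(193/576))² = (√193/24)² = 193/576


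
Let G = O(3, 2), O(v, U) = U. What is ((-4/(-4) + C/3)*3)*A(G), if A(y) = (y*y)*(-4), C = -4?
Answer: 16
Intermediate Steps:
G = 2
A(y) = -4*y² (A(y) = y²*(-4) = -4*y²)
((-4/(-4) + C/3)*3)*A(G) = ((-4/(-4) - 4/3)*3)*(-4*2²) = ((-4*(-¼) - 4*⅓)*3)*(-4*4) = ((1 - 4/3)*3)*(-16) = -⅓*3*(-16) = -1*(-16) = 16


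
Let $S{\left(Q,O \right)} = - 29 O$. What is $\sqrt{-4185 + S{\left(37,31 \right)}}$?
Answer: $2 i \sqrt{1271} \approx 71.302 i$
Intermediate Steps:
$\sqrt{-4185 + S{\left(37,31 \right)}} = \sqrt{-4185 - 899} = \sqrt{-5084} = 2 i \sqrt{1271}$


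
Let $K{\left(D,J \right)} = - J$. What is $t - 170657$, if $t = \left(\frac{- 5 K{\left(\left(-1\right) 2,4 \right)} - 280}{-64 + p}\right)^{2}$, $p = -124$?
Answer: $- \frac{376977088}{2209} \approx -1.7066 \cdot 10^{5}$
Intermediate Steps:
$t = \frac{4225}{2209}$ ($t = \left(\frac{- 5 \left(\left(-1\right) 4\right) - 280}{-64 - 124}\right)^{2} = \left(\frac{\left(-5\right) \left(-4\right) - 280}{-188}\right)^{2} = \left(\left(20 - 280\right) \left(- \frac{1}{188}\right)\right)^{2} = \left(\left(-260\right) \left(- \frac{1}{188}\right)\right)^{2} = \left(\frac{65}{47}\right)^{2} = \frac{4225}{2209} \approx 1.9126$)
$t - 170657 = \frac{4225}{2209} - 170657 = - \frac{376977088}{2209}$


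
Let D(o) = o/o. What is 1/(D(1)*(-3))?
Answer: -⅓ ≈ -0.33333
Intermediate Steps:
D(o) = 1
1/(D(1)*(-3)) = 1/(1*(-3)) = 1/(-3) = -⅓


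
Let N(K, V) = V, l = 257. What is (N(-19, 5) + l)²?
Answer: 68644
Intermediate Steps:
(N(-19, 5) + l)² = (5 + 257)² = 262² = 68644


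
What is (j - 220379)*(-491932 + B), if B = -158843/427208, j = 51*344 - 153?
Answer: 10664859846140153/106802 ≈ 9.9856e+10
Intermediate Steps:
j = 17391 (j = 17544 - 153 = 17391)
B = -158843/427208 (B = -158843*1/427208 = -158843/427208 ≈ -0.37182)
(j - 220379)*(-491932 + B) = (17391 - 220379)*(-491932 - 158843/427208) = -202988*(-210157444699/427208) = 10664859846140153/106802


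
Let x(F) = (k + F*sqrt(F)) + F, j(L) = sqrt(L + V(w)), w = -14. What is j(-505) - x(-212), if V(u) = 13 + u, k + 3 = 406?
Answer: -191 + I*sqrt(506) + 424*I*sqrt(53) ≈ -191.0 + 3109.3*I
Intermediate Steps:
k = 403 (k = -3 + 406 = 403)
j(L) = sqrt(-1 + L) (j(L) = sqrt(L + (13 - 14)) = sqrt(L - 1) = sqrt(-1 + L))
x(F) = 403 + F + F**(3/2) (x(F) = (403 + F*sqrt(F)) + F = (403 + F**(3/2)) + F = 403 + F + F**(3/2))
j(-505) - x(-212) = sqrt(-1 - 505) - (403 - 212 + (-212)**(3/2)) = sqrt(-506) - (403 - 212 - 424*I*sqrt(53)) = I*sqrt(506) - (191 - 424*I*sqrt(53)) = I*sqrt(506) + (-191 + 424*I*sqrt(53)) = -191 + I*sqrt(506) + 424*I*sqrt(53)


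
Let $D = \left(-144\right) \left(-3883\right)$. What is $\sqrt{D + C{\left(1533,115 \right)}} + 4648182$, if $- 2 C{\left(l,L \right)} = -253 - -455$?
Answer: $4648182 + \sqrt{559051} \approx 4.6489 \cdot 10^{6}$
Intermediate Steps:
$D = 559152$
$C{\left(l,L \right)} = -101$ ($C{\left(l,L \right)} = - \frac{-253 - -455}{2} = - \frac{-253 + 455}{2} = \left(- \frac{1}{2}\right) 202 = -101$)
$\sqrt{D + C{\left(1533,115 \right)}} + 4648182 = \sqrt{559152 - 101} + 4648182 = \sqrt{559051} + 4648182 = 4648182 + \sqrt{559051}$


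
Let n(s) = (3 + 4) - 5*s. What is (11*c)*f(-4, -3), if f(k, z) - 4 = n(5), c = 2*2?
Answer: -616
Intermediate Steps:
c = 4
n(s) = 7 - 5*s
f(k, z) = -14 (f(k, z) = 4 + (7 - 5*5) = 4 + (7 - 25) = 4 - 18 = -14)
(11*c)*f(-4, -3) = (11*4)*(-14) = 44*(-14) = -616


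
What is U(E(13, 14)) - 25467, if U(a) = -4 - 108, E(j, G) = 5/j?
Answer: -25579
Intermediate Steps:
U(a) = -112
U(E(13, 14)) - 25467 = -112 - 25467 = -25579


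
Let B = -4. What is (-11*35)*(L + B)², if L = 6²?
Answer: -394240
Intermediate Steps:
L = 36
(-11*35)*(L + B)² = (-11*35)*(36 - 4)² = -385*32² = -385*1024 = -394240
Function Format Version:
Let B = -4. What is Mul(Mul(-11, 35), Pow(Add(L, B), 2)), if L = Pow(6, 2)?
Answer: -394240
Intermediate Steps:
L = 36
Mul(Mul(-11, 35), Pow(Add(L, B), 2)) = Mul(Mul(-11, 35), Pow(Add(36, -4), 2)) = Mul(-385, Pow(32, 2)) = Mul(-385, 1024) = -394240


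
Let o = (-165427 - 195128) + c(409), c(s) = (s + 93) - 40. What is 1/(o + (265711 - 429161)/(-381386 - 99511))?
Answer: -480897/173167479971 ≈ -2.7771e-6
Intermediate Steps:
c(s) = 53 + s (c(s) = (93 + s) - 40 = 53 + s)
o = -360093 (o = (-165427 - 195128) + (53 + 409) = -360555 + 462 = -360093)
1/(o + (265711 - 429161)/(-381386 - 99511)) = 1/(-360093 + (265711 - 429161)/(-381386 - 99511)) = 1/(-360093 - 163450/(-480897)) = 1/(-360093 - 163450*(-1/480897)) = 1/(-360093 + 163450/480897) = 1/(-173167479971/480897) = -480897/173167479971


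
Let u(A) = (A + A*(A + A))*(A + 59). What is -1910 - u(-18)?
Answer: -27740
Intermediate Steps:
u(A) = (59 + A)*(A + 2*A²) (u(A) = (A + A*(2*A))*(59 + A) = (A + 2*A²)*(59 + A) = (59 + A)*(A + 2*A²))
-1910 - u(-18) = -1910 - (-18)*(59 + 2*(-18)² + 119*(-18)) = -1910 - (-18)*(59 + 2*324 - 2142) = -1910 - (-18)*(59 + 648 - 2142) = -1910 - (-18)*(-1435) = -1910 - 1*25830 = -1910 - 25830 = -27740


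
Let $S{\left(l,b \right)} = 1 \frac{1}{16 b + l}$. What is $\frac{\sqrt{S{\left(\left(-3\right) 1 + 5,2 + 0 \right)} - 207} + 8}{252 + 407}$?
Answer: $\frac{8}{659} + \frac{i \sqrt{239258}}{22406} \approx 0.01214 + 0.021831 i$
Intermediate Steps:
$S{\left(l,b \right)} = \frac{1}{l + 16 b}$ ($S{\left(l,b \right)} = 1 \frac{1}{l + 16 b} = \frac{1}{l + 16 b}$)
$\frac{\sqrt{S{\left(\left(-3\right) 1 + 5,2 + 0 \right)} - 207} + 8}{252 + 407} = \frac{\sqrt{\frac{1}{\left(\left(-3\right) 1 + 5\right) + 16 \left(2 + 0\right)} - 207} + 8}{252 + 407} = \frac{\sqrt{\frac{1}{\left(-3 + 5\right) + 16 \cdot 2} - 207} + 8}{659} = \left(\sqrt{\frac{1}{2 + 32} - 207} + 8\right) \frac{1}{659} = \left(\sqrt{\frac{1}{34} - 207} + 8\right) \frac{1}{659} = \left(\sqrt{- \frac{7037}{34}} + 8\right) \frac{1}{659} = \left(\frac{i \sqrt{239258}}{34} + 8\right) \frac{1}{659} = \left(8 + \frac{i \sqrt{239258}}{34}\right) \frac{1}{659} = \frac{8}{659} + \frac{i \sqrt{239258}}{22406}$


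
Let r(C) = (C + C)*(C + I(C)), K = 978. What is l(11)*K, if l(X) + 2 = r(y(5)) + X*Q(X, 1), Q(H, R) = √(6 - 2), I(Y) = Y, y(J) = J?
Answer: 117360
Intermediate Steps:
Q(H, R) = 2 (Q(H, R) = √4 = 2)
r(C) = 4*C² (r(C) = (C + C)*(C + C) = (2*C)*(2*C) = 4*C²)
l(X) = 98 + 2*X (l(X) = -2 + (4*5² + X*2) = -2 + (4*25 + 2*X) = -2 + (100 + 2*X) = 98 + 2*X)
l(11)*K = (98 + 2*11)*978 = (98 + 22)*978 = 120*978 = 117360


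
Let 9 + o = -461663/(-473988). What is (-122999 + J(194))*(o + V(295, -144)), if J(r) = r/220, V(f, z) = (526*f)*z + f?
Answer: 47764135161004473379/17379560 ≈ 2.7483e+12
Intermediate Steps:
V(f, z) = f + 526*f*z (V(f, z) = 526*f*z + f = f + 526*f*z)
J(r) = r/220 (J(r) = r*(1/220) = r/220)
o = -3804229/473988 (o = -9 - 461663/(-473988) = -9 - 461663*(-1/473988) = -9 + 461663/473988 = -3804229/473988 ≈ -8.0260)
(-122999 + J(194))*(o + V(295, -144)) = (-122999 + (1/220)*194)*(-3804229/473988 + 295*(1 + 526*(-144))) = (-122999 + 97/110)*(-3804229/473988 + 295*(1 - 75744)) = -13529793*(-3804229/473988 + 295*(-75743))/110 = -13529793*(-3804229/473988 - 22344185)/110 = -13529793/110*(-10590879364009/473988) = 47764135161004473379/17379560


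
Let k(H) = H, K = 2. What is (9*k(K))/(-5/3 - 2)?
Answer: -54/11 ≈ -4.9091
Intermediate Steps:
(9*k(K))/(-5/3 - 2) = (9*2)/(-5/3 - 2) = 18/(-5*1/3 - 2) = 18/(-5/3 - 2) = 18/(-11/3) = 18*(-3/11) = -54/11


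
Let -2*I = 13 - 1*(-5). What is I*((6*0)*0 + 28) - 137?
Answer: -389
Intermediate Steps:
I = -9 (I = -(13 - 1*(-5))/2 = -(13 + 5)/2 = -½*18 = -9)
I*((6*0)*0 + 28) - 137 = -9*((6*0)*0 + 28) - 137 = -9*(0*0 + 28) - 137 = -9*(0 + 28) - 137 = -9*28 - 137 = -252 - 137 = -389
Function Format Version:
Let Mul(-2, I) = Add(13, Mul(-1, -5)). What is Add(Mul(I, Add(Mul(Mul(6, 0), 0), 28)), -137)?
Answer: -389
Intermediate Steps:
I = -9 (I = Mul(Rational(-1, 2), Add(13, Mul(-1, -5))) = Mul(Rational(-1, 2), Add(13, 5)) = Mul(Rational(-1, 2), 18) = -9)
Add(Mul(I, Add(Mul(Mul(6, 0), 0), 28)), -137) = Add(Mul(-9, Add(Mul(Mul(6, 0), 0), 28)), -137) = Add(Mul(-9, Add(Mul(0, 0), 28)), -137) = Add(Mul(-9, Add(0, 28)), -137) = Add(Mul(-9, 28), -137) = Add(-252, -137) = -389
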